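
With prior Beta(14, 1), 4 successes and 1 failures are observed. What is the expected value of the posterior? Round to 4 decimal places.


Posterior = Beta(18, 2)
E[theta] = alpha/(alpha+beta)
= 18/20 = 0.9

0.9


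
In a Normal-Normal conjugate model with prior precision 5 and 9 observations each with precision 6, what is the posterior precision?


Posterior precision = prior precision + n * observation precision
= 5 + 9 * 6
= 5 + 54 = 59

59


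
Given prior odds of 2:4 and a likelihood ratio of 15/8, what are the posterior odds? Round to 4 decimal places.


Posterior odds = prior odds * LR
Prior odds = 2/4 = 0.5
LR = 15/8 = 1.875
Posterior odds = 0.5 * 1.875 = 0.9375

0.9375


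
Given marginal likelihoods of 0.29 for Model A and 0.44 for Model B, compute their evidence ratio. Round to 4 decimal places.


Ratio = ML(A) / ML(B) = 0.29/0.44
= 0.6591

0.6591


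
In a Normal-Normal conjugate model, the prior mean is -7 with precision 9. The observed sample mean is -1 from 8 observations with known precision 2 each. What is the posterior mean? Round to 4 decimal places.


Posterior precision = tau0 + n*tau = 9 + 8*2 = 25
Posterior mean = (tau0*mu0 + n*tau*xbar) / posterior_precision
= (9*-7 + 8*2*-1) / 25
= -79 / 25 = -3.16

-3.16


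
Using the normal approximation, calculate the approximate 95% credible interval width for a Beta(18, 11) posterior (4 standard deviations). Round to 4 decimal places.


Var(Beta) = 18*11/(29^2 * 30) = 0.0078
SD = 0.0886
Width ~ 4*SD = 0.3544

0.3544


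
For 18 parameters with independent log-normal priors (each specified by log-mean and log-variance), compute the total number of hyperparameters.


A log-normal prior has 2 hyperparameters per parameter.
Total = 18 * 2 = 36

36


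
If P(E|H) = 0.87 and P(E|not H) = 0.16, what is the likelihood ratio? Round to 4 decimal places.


Likelihood ratio = P(E|H) / P(E|not H)
= 0.87 / 0.16
= 5.4375

5.4375


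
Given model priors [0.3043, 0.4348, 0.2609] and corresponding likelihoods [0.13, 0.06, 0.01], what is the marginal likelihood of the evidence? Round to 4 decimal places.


P(E) = sum_i P(M_i) P(E|M_i)
= 0.0396 + 0.0261 + 0.0026
= 0.0683

0.0683


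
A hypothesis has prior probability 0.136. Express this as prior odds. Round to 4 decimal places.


Odds = P(H) / P(not H) = 0.136 / 0.864
= 0.1574

0.1574


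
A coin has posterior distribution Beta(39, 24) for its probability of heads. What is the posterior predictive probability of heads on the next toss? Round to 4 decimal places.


Posterior predictive = E[theta] = alpha/(alpha+beta)
= 39/63
= 0.619

0.619


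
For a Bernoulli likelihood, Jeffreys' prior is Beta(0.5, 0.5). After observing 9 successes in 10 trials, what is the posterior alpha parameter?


Jeffreys' prior for Bernoulli is Beta(0.5, 0.5).
Posterior is Beta(0.5 + k, 0.5 + n - k).
Posterior alpha = 0.5 + k = 0.5 + 9 = 9.5

9.5


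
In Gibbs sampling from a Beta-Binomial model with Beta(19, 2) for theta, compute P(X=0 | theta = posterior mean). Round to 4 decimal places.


Posterior mean = alpha/(alpha+beta) = 19/21 = 0.9048
P(X=0|theta=mean) = 1 - theta = 0.0952

0.0952


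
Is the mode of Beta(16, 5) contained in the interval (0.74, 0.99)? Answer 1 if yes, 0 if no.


Mode = (a-1)/(a+b-2) = 15/19 = 0.7895
Interval: (0.74, 0.99)
Contains mode? 1

1


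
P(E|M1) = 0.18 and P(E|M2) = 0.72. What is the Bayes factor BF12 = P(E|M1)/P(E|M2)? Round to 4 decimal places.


Bayes factor BF12 = P(E|M1) / P(E|M2)
= 0.18 / 0.72
= 0.25

0.25


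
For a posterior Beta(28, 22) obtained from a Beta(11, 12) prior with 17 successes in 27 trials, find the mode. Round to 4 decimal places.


Mode = (alpha - 1) / (alpha + beta - 2)
= 27 / 48
= 0.5625

0.5625


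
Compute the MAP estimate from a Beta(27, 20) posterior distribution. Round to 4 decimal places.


MAP = mode of Beta distribution
= (alpha - 1)/(alpha + beta - 2)
= (27-1)/(27+20-2)
= 26/45 = 0.5778

0.5778


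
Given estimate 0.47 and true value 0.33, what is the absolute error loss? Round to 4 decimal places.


Absolute error = |estimate - true|
= |0.14| = 0.14

0.14


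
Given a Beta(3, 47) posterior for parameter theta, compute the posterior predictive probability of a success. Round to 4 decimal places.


For a Beta-Bernoulli model, the predictive probability is the mean:
P(success) = 3/(3+47) = 3/50 = 0.06

0.06


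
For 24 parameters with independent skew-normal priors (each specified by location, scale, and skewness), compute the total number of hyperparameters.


A skew-normal prior has 3 hyperparameters per parameter.
Total = 24 * 3 = 72

72


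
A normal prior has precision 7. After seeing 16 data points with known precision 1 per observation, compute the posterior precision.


In the conjugate normal model, precisions add:
tau_posterior = tau_prior + n * tau_data
= 7 + 16*1 = 23

23


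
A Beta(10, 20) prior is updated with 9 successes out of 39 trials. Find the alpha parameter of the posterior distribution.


In the Beta-Binomial conjugate update:
alpha_post = alpha_prior + successes
= 10 + 9
= 19

19


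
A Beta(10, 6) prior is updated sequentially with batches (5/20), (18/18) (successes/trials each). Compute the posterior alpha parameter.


Sequential conjugate updating is equivalent to a single batch update.
Total successes across all batches = 23
alpha_posterior = alpha_prior + total_successes = 10 + 23
= 33

33


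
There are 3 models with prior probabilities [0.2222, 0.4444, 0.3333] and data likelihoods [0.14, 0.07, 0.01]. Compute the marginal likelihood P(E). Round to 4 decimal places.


P(E) = sum over models of P(M_i) * P(E|M_i)
= 0.2222*0.14 + 0.4444*0.07 + 0.3333*0.01
= 0.0655

0.0655


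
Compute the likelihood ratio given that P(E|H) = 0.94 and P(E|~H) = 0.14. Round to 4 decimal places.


LR = P(E|H) / P(E|~H)
= 0.94 / 0.14 = 6.7143

6.7143


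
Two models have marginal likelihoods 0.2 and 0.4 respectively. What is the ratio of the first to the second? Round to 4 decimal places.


Evidence ratio = 0.2 / 0.4
= 0.5

0.5


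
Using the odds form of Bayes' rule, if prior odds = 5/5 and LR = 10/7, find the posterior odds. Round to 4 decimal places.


Bayes' rule in odds form: posterior odds = prior odds * LR
= (5 * 10) / (5 * 7)
= 50/35 = 1.4286

1.4286


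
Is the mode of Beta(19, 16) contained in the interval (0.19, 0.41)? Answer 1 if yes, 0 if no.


Mode = (a-1)/(a+b-2) = 18/33 = 0.5455
Interval: (0.19, 0.41)
Contains mode? 0

0


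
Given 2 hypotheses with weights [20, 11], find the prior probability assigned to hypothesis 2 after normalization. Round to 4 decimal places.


To normalize, divide each weight by the sum of all weights.
Sum = 31
Prior(H2) = 11/31 = 0.3548

0.3548


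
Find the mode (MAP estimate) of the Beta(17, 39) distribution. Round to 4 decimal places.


For Beta(a,b) with a,b > 1:
Mode = (a-1)/(a+b-2) = (17-1)/(56-2)
= 16/54 = 0.2963

0.2963


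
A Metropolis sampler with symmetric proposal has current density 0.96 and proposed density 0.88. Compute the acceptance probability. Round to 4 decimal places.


For symmetric proposals, acceptance = min(1, pi(x*)/pi(x))
= min(1, 0.88/0.96)
= min(1, 0.9167) = 0.9167

0.9167


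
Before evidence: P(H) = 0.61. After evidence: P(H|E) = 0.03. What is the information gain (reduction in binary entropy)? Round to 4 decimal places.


Prior entropy = 0.9648
Posterior entropy = 0.1944
Information gain = 0.9648 - 0.1944 = 0.7704

0.7704


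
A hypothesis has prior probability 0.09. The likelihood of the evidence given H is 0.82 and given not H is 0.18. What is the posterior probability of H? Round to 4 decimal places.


Using Bayes' theorem:
P(E) = 0.09 * 0.82 + 0.91 * 0.18
P(E) = 0.2376
P(H|E) = (0.09 * 0.82) / 0.2376 = 0.3106

0.3106


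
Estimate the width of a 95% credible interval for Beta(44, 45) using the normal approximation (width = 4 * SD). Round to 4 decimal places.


For Beta(a,b): Var = ab/((a+b)^2(a+b+1))
Var = 0.0028, SD = 0.0527
Approximate 95% CI width = 4 * 0.0527 = 0.2108

0.2108


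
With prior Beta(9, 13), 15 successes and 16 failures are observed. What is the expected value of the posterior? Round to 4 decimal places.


Posterior = Beta(24, 29)
E[theta] = alpha/(alpha+beta)
= 24/53 = 0.4528

0.4528


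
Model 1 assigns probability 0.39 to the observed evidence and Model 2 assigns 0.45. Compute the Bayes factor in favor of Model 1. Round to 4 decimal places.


BF = P(data|M1) / P(data|M2)
= 0.39 / 0.45 = 0.8667

0.8667


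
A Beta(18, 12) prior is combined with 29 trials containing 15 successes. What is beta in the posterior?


In conjugate updating:
beta_posterior = beta_prior + (n - k)
= 12 + (29 - 15)
= 12 + 14 = 26

26


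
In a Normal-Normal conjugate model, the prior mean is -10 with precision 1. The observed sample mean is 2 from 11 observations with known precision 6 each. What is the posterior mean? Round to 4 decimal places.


Posterior precision = tau0 + n*tau = 1 + 11*6 = 67
Posterior mean = (tau0*mu0 + n*tau*xbar) / posterior_precision
= (1*-10 + 11*6*2) / 67
= 122 / 67 = 1.8209

1.8209


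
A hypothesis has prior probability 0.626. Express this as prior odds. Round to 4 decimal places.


Odds = P(H) / P(not H) = 0.626 / 0.374
= 1.6738

1.6738


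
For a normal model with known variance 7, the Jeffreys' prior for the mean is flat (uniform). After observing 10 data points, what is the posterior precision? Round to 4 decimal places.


Jeffreys' prior for normal mean (known variance) is flat.
Prior precision = 0.
Posterior precision = prior_prec + n/sigma^2 = 0 + 10/7
= 1.4286

1.4286


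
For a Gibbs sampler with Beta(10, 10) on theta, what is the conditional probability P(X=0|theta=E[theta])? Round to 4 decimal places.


E[theta] = 10/(10+10) = 0.5
P(X=0|theta) = 1 - theta = 0.5

0.5


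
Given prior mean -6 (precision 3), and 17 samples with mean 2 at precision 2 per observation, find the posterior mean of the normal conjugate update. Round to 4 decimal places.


The posterior mean is a precision-weighted average of prior and data.
Post. prec. = 3 + 34 = 37
Post. mean = (-18 + 68)/37 = 50/37 = 1.3514

1.3514


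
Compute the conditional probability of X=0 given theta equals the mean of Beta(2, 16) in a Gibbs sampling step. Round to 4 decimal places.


Mean of Beta(2, 16) = 0.1111
P(X=0 | theta=0.1111) = 0.8889

0.8889


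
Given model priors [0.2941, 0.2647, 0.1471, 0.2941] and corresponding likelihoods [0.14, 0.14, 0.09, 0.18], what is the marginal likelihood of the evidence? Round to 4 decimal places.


P(E) = sum_i P(M_i) P(E|M_i)
= 0.0412 + 0.0371 + 0.0132 + 0.0529
= 0.1444

0.1444


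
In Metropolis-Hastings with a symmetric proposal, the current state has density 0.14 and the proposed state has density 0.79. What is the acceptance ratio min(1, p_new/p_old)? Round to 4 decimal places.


Ratio = p_new / p_old = 0.79 / 0.14 = 5.6429
Acceptance = min(1, 5.6429) = 1.0

1.0


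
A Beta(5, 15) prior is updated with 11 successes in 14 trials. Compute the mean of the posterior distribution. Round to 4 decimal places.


After update: Beta(16, 18)
Mean = 16 / (16 + 18) = 16 / 34
= 0.4706

0.4706


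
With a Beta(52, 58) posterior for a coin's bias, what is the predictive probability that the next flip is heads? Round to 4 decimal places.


The predictive probability equals the posterior mean.
P(next = heads) = alpha / (alpha + beta)
= 52 / 110 = 0.4727

0.4727


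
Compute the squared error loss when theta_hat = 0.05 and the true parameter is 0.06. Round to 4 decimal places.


L = (theta_hat - theta_true)^2
= (0.05 - 0.06)^2
= -0.01^2 = 0.0001

0.0001


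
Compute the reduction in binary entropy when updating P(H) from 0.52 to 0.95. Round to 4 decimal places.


H_before = -p*log2(p) - (1-p)*log2(1-p) for p=0.52: 0.9988
H_after for p=0.95: 0.2864
Reduction = 0.9988 - 0.2864 = 0.7124

0.7124


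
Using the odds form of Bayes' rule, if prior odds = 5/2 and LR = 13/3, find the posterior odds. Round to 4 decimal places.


Bayes' rule in odds form: posterior odds = prior odds * LR
= (5 * 13) / (2 * 3)
= 65/6 = 10.8333

10.8333


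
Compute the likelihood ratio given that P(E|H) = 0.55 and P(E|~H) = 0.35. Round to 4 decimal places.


LR = P(E|H) / P(E|~H)
= 0.55 / 0.35 = 1.5714

1.5714


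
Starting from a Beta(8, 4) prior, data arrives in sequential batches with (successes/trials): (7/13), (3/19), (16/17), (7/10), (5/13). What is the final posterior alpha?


In sequential Bayesian updating, we sum all successes.
Total successes = 38
Final alpha = 8 + 38 = 46

46


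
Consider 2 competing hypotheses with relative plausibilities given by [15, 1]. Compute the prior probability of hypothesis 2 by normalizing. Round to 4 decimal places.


Sum of weights = 15 + 1 = 16
Normalized prior for H2 = 1 / 16
= 0.0625

0.0625


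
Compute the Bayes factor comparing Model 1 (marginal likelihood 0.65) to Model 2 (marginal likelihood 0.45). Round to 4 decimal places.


BF12 = marginal likelihood of M1 / marginal likelihood of M2
= 0.65/0.45
= 1.4444

1.4444


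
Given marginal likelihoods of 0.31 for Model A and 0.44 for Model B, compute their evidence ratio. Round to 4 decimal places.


Ratio = ML(A) / ML(B) = 0.31/0.44
= 0.7045

0.7045


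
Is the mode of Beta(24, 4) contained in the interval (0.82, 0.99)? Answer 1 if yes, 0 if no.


Mode = (a-1)/(a+b-2) = 23/26 = 0.8846
Interval: (0.82, 0.99)
Contains mode? 1

1


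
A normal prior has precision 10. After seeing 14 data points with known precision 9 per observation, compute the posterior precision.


In the conjugate normal model, precisions add:
tau_posterior = tau_prior + n * tau_data
= 10 + 14*9 = 136

136


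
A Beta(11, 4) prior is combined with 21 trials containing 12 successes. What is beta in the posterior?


In conjugate updating:
beta_posterior = beta_prior + (n - k)
= 4 + (21 - 12)
= 4 + 9 = 13

13


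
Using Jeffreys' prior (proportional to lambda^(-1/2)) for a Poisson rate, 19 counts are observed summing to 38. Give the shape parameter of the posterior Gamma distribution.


Conjugate update: Gamma(prior_shape + S, prior_rate + n).
Prior shape = 0.5, prior rate = 0.
Posterior shape = 0.5 + S = 0.5 + 38 = 38.5

38.5


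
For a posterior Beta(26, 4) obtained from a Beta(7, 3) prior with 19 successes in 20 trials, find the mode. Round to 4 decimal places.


Mode = (alpha - 1) / (alpha + beta - 2)
= 25 / 28
= 0.8929

0.8929


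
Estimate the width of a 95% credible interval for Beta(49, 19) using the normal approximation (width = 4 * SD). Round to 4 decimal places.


For Beta(a,b): Var = ab/((a+b)^2(a+b+1))
Var = 0.0029, SD = 0.054
Approximate 95% CI width = 4 * 0.054 = 0.2161

0.2161


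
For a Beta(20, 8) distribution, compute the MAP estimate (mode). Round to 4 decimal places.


MAP = mode = (a-1)/(a+b-2)
= (20-1)/(20+8-2)
= 19/26 = 0.7308

0.7308


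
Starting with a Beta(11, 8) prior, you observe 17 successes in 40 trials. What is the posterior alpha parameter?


For a Beta-Binomial conjugate model:
Posterior alpha = prior alpha + number of successes
= 11 + 17 = 28

28


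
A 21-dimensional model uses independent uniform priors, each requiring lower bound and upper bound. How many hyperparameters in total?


Per parameter: 2 (lower bound and upper bound).
Total = 21 * 2 = 42

42


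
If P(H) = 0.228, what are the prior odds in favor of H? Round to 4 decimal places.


Prior odds = P(H) / (1 - P(H))
= 0.228 / 0.772
= 0.2953

0.2953


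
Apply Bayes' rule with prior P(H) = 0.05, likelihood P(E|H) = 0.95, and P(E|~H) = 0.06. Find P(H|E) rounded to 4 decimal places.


Step 1: Compute marginal P(E) = P(E|H)P(H) + P(E|~H)P(~H)
= 0.95*0.05 + 0.06*0.95 = 0.1045
Step 2: P(H|E) = P(E|H)P(H)/P(E) = 0.0475/0.1045
= 0.4545

0.4545


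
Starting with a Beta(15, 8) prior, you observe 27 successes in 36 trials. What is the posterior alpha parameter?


For a Beta-Binomial conjugate model:
Posterior alpha = prior alpha + number of successes
= 15 + 27 = 42

42


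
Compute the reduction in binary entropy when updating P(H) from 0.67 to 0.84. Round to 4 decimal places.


H_before = -p*log2(p) - (1-p)*log2(1-p) for p=0.67: 0.9149
H_after for p=0.84: 0.6343
Reduction = 0.9149 - 0.6343 = 0.2806

0.2806


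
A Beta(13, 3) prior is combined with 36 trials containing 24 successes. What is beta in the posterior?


In conjugate updating:
beta_posterior = beta_prior + (n - k)
= 3 + (36 - 24)
= 3 + 12 = 15

15


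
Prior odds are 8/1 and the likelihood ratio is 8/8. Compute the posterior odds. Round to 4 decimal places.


Posterior odds = prior odds * likelihood ratio
= (8/1) * (8/8)
= 64 / 8
= 8.0

8.0


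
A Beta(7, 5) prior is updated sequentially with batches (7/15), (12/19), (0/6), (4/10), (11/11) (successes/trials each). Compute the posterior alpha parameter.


Sequential conjugate updating is equivalent to a single batch update.
Total successes across all batches = 34
alpha_posterior = alpha_prior + total_successes = 7 + 34
= 41

41


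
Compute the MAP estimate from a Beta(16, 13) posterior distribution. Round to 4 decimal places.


MAP = mode of Beta distribution
= (alpha - 1)/(alpha + beta - 2)
= (16-1)/(16+13-2)
= 15/27 = 0.5556

0.5556


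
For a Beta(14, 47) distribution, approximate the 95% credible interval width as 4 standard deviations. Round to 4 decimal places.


Variance of Beta(a,b) = ab / ((a+b)^2 * (a+b+1))
= 14*47 / ((61)^2 * 62)
= 0.0029
SD = sqrt(0.0029) = 0.0534
Width = 4 * SD = 0.2136

0.2136


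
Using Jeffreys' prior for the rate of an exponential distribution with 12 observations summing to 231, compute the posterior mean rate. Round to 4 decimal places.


Jeffreys' prior leads to posterior Gamma(12, 231).
Mean = 12/231 = 0.0519

0.0519


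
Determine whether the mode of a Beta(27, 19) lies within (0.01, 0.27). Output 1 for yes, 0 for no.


First find the mode: (a-1)/(a+b-2) = 0.5909
Is 0.5909 in (0.01, 0.27)? 0

0


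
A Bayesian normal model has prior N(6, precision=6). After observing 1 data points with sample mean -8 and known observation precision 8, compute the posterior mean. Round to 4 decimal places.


Posterior mean = (prior_precision * prior_mean + n * data_precision * data_mean) / (prior_precision + n * data_precision)
Numerator = 6*6 + 1*8*-8 = -28
Denominator = 6 + 1*8 = 14
Posterior mean = -2.0

-2.0


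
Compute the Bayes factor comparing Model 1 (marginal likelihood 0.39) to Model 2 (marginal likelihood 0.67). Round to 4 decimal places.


BF12 = marginal likelihood of M1 / marginal likelihood of M2
= 0.39/0.67
= 0.5821

0.5821


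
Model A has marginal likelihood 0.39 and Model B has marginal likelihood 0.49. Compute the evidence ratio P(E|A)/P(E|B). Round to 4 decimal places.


Evidence ratio = P(E|A) / P(E|B)
= 0.39 / 0.49
= 0.7959

0.7959


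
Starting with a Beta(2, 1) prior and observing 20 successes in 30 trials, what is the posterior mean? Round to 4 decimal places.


Posterior parameters: alpha = 2 + 20 = 22
beta = 1 + 10 = 11
Posterior mean = alpha / (alpha + beta) = 22 / 33
= 0.6667

0.6667


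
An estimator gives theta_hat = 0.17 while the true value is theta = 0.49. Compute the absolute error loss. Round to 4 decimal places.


The absolute error loss is |theta_hat - theta|
= |0.17 - 0.49|
= 0.32

0.32


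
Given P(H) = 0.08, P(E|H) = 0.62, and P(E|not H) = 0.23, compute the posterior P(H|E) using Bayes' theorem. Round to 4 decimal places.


By Bayes' theorem: P(H|E) = P(E|H)*P(H) / P(E)
P(E) = P(E|H)*P(H) + P(E|not H)*P(not H)
P(E) = 0.62*0.08 + 0.23*0.92 = 0.2612
P(H|E) = 0.62*0.08 / 0.2612 = 0.1899

0.1899


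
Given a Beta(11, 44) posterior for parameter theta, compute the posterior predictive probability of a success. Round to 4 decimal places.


For a Beta-Bernoulli model, the predictive probability is the mean:
P(success) = 11/(11+44) = 11/55 = 0.2

0.2


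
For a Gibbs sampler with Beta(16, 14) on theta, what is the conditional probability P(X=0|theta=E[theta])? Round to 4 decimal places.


E[theta] = 16/(16+14) = 0.5333
P(X=0|theta) = 1 - theta = 0.4667

0.4667


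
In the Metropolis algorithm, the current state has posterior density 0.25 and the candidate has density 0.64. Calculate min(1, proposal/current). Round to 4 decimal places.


Ratio = 0.64/0.25 = 2.56
Acceptance probability = min(1, 2.56)
= 1.0

1.0


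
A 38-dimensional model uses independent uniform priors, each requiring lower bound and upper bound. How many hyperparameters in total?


Per parameter: 2 (lower bound and upper bound).
Total = 38 * 2 = 76

76


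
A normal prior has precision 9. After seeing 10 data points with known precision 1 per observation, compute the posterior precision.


In the conjugate normal model, precisions add:
tau_posterior = tau_prior + n * tau_data
= 9 + 10*1 = 19

19


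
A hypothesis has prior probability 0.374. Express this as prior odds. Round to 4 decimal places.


Odds = P(H) / P(not H) = 0.374 / 0.626
= 0.5974

0.5974


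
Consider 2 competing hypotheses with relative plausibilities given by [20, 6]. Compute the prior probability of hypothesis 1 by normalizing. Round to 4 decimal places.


Sum of weights = 20 + 6 = 26
Normalized prior for H1 = 20 / 26
= 0.7692

0.7692


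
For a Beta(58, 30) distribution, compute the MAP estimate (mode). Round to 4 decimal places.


MAP = mode = (a-1)/(a+b-2)
= (58-1)/(58+30-2)
= 57/86 = 0.6628

0.6628


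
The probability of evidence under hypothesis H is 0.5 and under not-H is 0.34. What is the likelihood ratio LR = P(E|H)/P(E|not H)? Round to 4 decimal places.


LR = 0.5 / 0.34
= 1.4706

1.4706


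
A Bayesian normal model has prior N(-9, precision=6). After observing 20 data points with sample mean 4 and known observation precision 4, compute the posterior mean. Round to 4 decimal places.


Posterior mean = (prior_precision * prior_mean + n * data_precision * data_mean) / (prior_precision + n * data_precision)
Numerator = 6*-9 + 20*4*4 = 266
Denominator = 6 + 20*4 = 86
Posterior mean = 3.093

3.093


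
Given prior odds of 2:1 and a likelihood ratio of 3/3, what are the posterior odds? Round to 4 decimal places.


Posterior odds = prior odds * LR
Prior odds = 2/1 = 2.0
LR = 3/3 = 1.0
Posterior odds = 2.0 * 1.0 = 2.0

2.0


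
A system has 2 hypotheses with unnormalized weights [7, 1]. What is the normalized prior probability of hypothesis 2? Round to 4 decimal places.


The normalized prior is the weight divided by the total.
Total weight = 8
P(H2) = 1 / 8 = 0.125

0.125


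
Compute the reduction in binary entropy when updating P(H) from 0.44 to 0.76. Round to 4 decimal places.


H_before = -p*log2(p) - (1-p)*log2(1-p) for p=0.44: 0.9896
H_after for p=0.76: 0.795
Reduction = 0.9896 - 0.795 = 0.1945

0.1945


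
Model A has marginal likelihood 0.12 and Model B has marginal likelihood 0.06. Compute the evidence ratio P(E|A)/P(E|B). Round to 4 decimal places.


Evidence ratio = P(E|A) / P(E|B)
= 0.12 / 0.06
= 2.0

2.0


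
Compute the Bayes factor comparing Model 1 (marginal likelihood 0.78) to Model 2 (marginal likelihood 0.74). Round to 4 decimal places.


BF12 = marginal likelihood of M1 / marginal likelihood of M2
= 0.78/0.74
= 1.0541

1.0541


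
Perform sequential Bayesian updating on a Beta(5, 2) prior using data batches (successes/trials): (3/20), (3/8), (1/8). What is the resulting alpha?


Accumulate successes: 7
Posterior alpha = prior alpha + sum of successes
= 5 + 7 = 12

12


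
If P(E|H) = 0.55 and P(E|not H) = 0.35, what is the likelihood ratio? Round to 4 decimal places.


Likelihood ratio = P(E|H) / P(E|not H)
= 0.55 / 0.35
= 1.5714

1.5714


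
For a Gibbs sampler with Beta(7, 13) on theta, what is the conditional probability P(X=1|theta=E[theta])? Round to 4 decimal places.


E[theta] = 7/(7+13) = 0.35
P(X=1|theta) = theta = 0.35

0.35


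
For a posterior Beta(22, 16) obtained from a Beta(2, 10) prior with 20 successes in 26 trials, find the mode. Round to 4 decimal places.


Mode = (alpha - 1) / (alpha + beta - 2)
= 21 / 36
= 0.5833

0.5833


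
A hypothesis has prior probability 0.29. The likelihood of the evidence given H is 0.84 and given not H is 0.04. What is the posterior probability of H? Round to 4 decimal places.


Using Bayes' theorem:
P(E) = 0.29 * 0.84 + 0.71 * 0.04
P(E) = 0.272
P(H|E) = (0.29 * 0.84) / 0.272 = 0.8956

0.8956


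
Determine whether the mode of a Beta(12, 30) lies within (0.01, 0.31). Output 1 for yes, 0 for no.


First find the mode: (a-1)/(a+b-2) = 0.275
Is 0.275 in (0.01, 0.31)? 1

1


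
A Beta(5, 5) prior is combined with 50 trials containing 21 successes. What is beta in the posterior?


In conjugate updating:
beta_posterior = beta_prior + (n - k)
= 5 + (50 - 21)
= 5 + 29 = 34

34


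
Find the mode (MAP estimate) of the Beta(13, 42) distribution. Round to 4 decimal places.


For Beta(a,b) with a,b > 1:
Mode = (a-1)/(a+b-2) = (13-1)/(55-2)
= 12/53 = 0.2264

0.2264


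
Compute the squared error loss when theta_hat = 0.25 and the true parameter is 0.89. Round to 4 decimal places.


L = (theta_hat - theta_true)^2
= (0.25 - 0.89)^2
= -0.64^2 = 0.4096

0.4096


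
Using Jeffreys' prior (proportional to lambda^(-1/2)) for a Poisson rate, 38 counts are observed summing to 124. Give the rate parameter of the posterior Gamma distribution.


Conjugate update: Gamma(prior_shape + S, prior_rate + n).
Prior shape = 0.5, prior rate = 0.
Posterior rate = 0 + n = 38

38.0


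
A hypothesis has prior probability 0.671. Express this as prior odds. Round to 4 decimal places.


Odds = P(H) / P(not H) = 0.671 / 0.329
= 2.0395

2.0395


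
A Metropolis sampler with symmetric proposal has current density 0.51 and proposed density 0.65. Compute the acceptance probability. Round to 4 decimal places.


For symmetric proposals, acceptance = min(1, pi(x*)/pi(x))
= min(1, 0.65/0.51)
= min(1, 1.2745) = 1.0

1.0


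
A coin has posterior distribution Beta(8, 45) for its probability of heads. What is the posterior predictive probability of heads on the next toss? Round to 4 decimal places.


Posterior predictive = E[theta] = alpha/(alpha+beta)
= 8/53
= 0.1509

0.1509


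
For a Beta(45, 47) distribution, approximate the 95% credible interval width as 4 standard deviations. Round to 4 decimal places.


Variance of Beta(a,b) = ab / ((a+b)^2 * (a+b+1))
= 45*47 / ((92)^2 * 93)
= 0.0027
SD = sqrt(0.0027) = 0.0518
Width = 4 * SD = 0.2073

0.2073


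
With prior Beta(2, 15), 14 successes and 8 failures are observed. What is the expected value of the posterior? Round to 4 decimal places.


Posterior = Beta(16, 23)
E[theta] = alpha/(alpha+beta)
= 16/39 = 0.4103

0.4103


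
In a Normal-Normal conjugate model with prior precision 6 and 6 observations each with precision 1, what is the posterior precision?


Posterior precision = prior precision + n * observation precision
= 6 + 6 * 1
= 6 + 6 = 12

12


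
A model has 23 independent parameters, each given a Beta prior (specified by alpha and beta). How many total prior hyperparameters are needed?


Each Beta prior needs 2 hyperparameters (alpha and beta).
Total = 2 * 23 = 46

46


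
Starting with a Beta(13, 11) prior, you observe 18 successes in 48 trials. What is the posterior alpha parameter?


For a Beta-Binomial conjugate model:
Posterior alpha = prior alpha + number of successes
= 13 + 18 = 31

31


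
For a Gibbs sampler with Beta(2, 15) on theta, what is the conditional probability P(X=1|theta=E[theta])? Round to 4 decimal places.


E[theta] = 2/(2+15) = 0.1176
P(X=1|theta) = theta = 0.1176

0.1176


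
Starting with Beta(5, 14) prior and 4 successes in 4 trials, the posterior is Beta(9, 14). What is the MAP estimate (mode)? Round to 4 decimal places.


The mode of Beta(a, b) when a > 1 and b > 1 is (a-1)/(a+b-2)
= (9 - 1) / (9 + 14 - 2)
= 8 / 21
= 0.381

0.381


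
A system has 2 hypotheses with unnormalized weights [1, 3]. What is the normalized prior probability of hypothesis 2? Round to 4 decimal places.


The normalized prior is the weight divided by the total.
Total weight = 4
P(H2) = 3 / 4 = 0.75

0.75


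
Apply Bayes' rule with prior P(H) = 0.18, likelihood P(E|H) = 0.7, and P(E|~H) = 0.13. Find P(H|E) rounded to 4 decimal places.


Step 1: Compute marginal P(E) = P(E|H)P(H) + P(E|~H)P(~H)
= 0.7*0.18 + 0.13*0.82 = 0.2326
Step 2: P(H|E) = P(E|H)P(H)/P(E) = 0.126/0.2326
= 0.5417

0.5417


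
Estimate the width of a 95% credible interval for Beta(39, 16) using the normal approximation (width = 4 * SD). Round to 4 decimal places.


For Beta(a,b): Var = ab/((a+b)^2(a+b+1))
Var = 0.0037, SD = 0.0607
Approximate 95% CI width = 4 * 0.0607 = 0.2428

0.2428


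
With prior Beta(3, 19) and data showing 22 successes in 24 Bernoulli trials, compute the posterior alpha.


Conjugate update: alpha_posterior = alpha_prior + k
= 3 + 22 = 25

25


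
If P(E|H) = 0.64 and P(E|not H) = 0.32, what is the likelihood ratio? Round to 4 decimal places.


Likelihood ratio = P(E|H) / P(E|not H)
= 0.64 / 0.32
= 2.0

2.0


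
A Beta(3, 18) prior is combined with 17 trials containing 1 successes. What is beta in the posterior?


In conjugate updating:
beta_posterior = beta_prior + (n - k)
= 18 + (17 - 1)
= 18 + 16 = 34

34


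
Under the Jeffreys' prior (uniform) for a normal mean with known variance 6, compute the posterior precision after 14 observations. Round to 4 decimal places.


Prior precision = 0 (flat prior).
Post. prec. = 0 + n/var = 14/6 = 2.3333

2.3333


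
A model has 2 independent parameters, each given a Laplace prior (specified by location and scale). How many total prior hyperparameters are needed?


Each Laplace prior needs 2 hyperparameters (location and scale).
Total = 2 * 2 = 4

4


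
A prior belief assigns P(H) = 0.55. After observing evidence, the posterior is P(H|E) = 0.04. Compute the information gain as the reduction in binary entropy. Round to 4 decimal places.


H(prior) = -0.55*log2(0.55) - 0.45*log2(0.45)
= 0.9928
H(post) = -0.04*log2(0.04) - 0.96*log2(0.96)
= 0.2423
IG = 0.9928 - 0.2423 = 0.7505

0.7505


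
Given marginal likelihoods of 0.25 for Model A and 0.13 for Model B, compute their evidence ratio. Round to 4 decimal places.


Ratio = ML(A) / ML(B) = 0.25/0.13
= 1.9231

1.9231


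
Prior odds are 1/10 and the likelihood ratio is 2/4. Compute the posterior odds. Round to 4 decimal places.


Posterior odds = prior odds * likelihood ratio
= (1/10) * (2/4)
= 2 / 40
= 0.05

0.05


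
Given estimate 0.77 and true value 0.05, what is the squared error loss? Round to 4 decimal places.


Squared error = (estimate - true)^2
Difference = 0.72
Loss = 0.72^2 = 0.5184

0.5184


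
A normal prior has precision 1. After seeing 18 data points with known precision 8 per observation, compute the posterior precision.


In the conjugate normal model, precisions add:
tau_posterior = tau_prior + n * tau_data
= 1 + 18*8 = 145

145


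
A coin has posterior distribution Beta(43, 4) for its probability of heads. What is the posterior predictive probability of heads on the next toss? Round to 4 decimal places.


Posterior predictive = E[theta] = alpha/(alpha+beta)
= 43/47
= 0.9149

0.9149


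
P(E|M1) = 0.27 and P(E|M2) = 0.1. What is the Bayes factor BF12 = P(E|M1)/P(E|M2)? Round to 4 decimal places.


Bayes factor BF12 = P(E|M1) / P(E|M2)
= 0.27 / 0.1
= 2.7

2.7


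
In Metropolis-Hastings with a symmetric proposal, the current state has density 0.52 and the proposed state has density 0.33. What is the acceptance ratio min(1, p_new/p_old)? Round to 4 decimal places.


Ratio = p_new / p_old = 0.33 / 0.52 = 0.6346
Acceptance = min(1, 0.6346) = 0.6346

0.6346


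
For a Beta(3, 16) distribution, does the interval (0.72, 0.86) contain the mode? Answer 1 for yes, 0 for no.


Mode of Beta(a,b) = (a-1)/(a+b-2)
= (3-1)/(3+16-2) = 0.1176
Check: 0.72 <= 0.1176 <= 0.86?
Result: 0

0


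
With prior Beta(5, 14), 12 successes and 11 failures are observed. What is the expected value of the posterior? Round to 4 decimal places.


Posterior = Beta(17, 25)
E[theta] = alpha/(alpha+beta)
= 17/42 = 0.4048

0.4048


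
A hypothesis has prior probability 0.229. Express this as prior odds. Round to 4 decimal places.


Odds = P(H) / P(not H) = 0.229 / 0.771
= 0.297

0.297


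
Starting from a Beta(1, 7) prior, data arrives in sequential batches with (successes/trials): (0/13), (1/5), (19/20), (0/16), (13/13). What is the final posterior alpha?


In sequential Bayesian updating, we sum all successes.
Total successes = 33
Final alpha = 1 + 33 = 34

34


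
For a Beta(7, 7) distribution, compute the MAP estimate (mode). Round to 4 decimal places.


MAP = mode = (a-1)/(a+b-2)
= (7-1)/(7+7-2)
= 6/12 = 0.5

0.5


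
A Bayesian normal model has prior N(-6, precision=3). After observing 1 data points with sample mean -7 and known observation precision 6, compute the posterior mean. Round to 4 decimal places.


Posterior mean = (prior_precision * prior_mean + n * data_precision * data_mean) / (prior_precision + n * data_precision)
Numerator = 3*-6 + 1*6*-7 = -60
Denominator = 3 + 1*6 = 9
Posterior mean = -6.6667

-6.6667


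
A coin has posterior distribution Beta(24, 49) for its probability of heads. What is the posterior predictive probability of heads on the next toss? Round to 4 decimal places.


Posterior predictive = E[theta] = alpha/(alpha+beta)
= 24/73
= 0.3288

0.3288


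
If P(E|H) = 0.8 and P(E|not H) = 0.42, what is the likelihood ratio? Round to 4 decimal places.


Likelihood ratio = P(E|H) / P(E|not H)
= 0.8 / 0.42
= 1.9048

1.9048


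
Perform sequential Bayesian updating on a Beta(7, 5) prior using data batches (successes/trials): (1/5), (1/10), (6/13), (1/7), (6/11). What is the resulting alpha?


Accumulate successes: 15
Posterior alpha = prior alpha + sum of successes
= 7 + 15 = 22

22


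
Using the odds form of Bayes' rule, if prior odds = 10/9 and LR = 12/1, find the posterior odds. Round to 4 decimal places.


Bayes' rule in odds form: posterior odds = prior odds * LR
= (10 * 12) / (9 * 1)
= 120/9 = 13.3333

13.3333


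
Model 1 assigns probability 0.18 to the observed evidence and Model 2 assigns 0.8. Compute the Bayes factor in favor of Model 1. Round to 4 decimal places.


BF = P(data|M1) / P(data|M2)
= 0.18 / 0.8 = 0.225

0.225


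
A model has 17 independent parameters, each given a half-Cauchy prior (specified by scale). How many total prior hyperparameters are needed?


Each half-Cauchy prior needs 1 hyperparameter (scale).
Total = 1 * 17 = 17

17


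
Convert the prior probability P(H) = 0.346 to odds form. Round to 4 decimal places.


P(not H) = 1 - 0.346 = 0.654
Odds = 0.346 / 0.654 = 0.5291

0.5291


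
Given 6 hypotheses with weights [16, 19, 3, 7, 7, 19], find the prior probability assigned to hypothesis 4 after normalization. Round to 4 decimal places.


To normalize, divide each weight by the sum of all weights.
Sum = 71
Prior(H4) = 7/71 = 0.0986

0.0986


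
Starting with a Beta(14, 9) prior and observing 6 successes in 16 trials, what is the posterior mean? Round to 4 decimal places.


Posterior parameters: alpha = 14 + 6 = 20
beta = 9 + 10 = 19
Posterior mean = alpha / (alpha + beta) = 20 / 39
= 0.5128

0.5128


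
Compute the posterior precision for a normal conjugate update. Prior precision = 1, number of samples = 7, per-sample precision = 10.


tau_post = tau_0 + n * tau
= 1 + 7 * 10 = 71

71


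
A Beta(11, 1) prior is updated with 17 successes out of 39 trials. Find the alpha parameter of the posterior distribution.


In the Beta-Binomial conjugate update:
alpha_post = alpha_prior + successes
= 11 + 17
= 28

28


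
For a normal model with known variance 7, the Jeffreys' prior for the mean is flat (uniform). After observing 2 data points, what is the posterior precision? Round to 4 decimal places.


Jeffreys' prior for normal mean (known variance) is flat.
Prior precision = 0.
Posterior precision = prior_prec + n/sigma^2 = 0 + 2/7
= 0.2857

0.2857


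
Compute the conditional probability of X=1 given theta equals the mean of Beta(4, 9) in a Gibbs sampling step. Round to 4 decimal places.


Mean of Beta(4, 9) = 0.3077
P(X=1 | theta=0.3077) = 0.3077

0.3077


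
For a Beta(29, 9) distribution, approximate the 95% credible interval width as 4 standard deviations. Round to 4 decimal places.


Variance of Beta(a,b) = ab / ((a+b)^2 * (a+b+1))
= 29*9 / ((38)^2 * 39)
= 0.0046
SD = sqrt(0.0046) = 0.0681
Width = 4 * SD = 0.2723

0.2723


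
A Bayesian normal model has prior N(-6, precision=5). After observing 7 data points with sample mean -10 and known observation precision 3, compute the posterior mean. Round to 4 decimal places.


Posterior mean = (prior_precision * prior_mean + n * data_precision * data_mean) / (prior_precision + n * data_precision)
Numerator = 5*-6 + 7*3*-10 = -240
Denominator = 5 + 7*3 = 26
Posterior mean = -9.2308

-9.2308


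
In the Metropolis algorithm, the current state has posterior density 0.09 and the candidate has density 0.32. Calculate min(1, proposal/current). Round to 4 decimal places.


Ratio = 0.32/0.09 = 3.5556
Acceptance probability = min(1, 3.5556)
= 1.0

1.0


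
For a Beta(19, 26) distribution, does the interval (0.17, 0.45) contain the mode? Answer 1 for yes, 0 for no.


Mode of Beta(a,b) = (a-1)/(a+b-2)
= (19-1)/(19+26-2) = 0.4186
Check: 0.17 <= 0.4186 <= 0.45?
Result: 1

1


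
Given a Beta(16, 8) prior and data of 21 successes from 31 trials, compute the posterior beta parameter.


Number of failures = 31 - 21 = 10
Posterior beta = 8 + 10 = 18

18


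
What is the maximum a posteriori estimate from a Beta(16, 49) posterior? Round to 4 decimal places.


The MAP estimate equals the mode of the distribution.
Mode of Beta(a,b) = (a-1)/(a+b-2)
= 15/63
= 0.2381

0.2381


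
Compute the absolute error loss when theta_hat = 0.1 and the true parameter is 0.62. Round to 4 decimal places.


L = |theta_hat - theta_true|
= |0.1 - 0.62| = 0.52

0.52


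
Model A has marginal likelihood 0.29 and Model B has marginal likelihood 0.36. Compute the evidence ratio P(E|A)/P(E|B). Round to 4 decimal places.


Evidence ratio = P(E|A) / P(E|B)
= 0.29 / 0.36
= 0.8056

0.8056


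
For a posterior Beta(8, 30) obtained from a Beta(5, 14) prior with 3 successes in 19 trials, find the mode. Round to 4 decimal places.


Mode = (alpha - 1) / (alpha + beta - 2)
= 7 / 36
= 0.1944

0.1944


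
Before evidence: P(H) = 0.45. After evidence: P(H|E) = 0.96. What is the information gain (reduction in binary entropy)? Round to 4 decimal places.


Prior entropy = 0.9928
Posterior entropy = 0.2423
Information gain = 0.9928 - 0.2423 = 0.7505

0.7505


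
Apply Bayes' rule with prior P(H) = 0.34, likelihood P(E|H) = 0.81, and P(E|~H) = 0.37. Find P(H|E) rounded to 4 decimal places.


Step 1: Compute marginal P(E) = P(E|H)P(H) + P(E|~H)P(~H)
= 0.81*0.34 + 0.37*0.66 = 0.5196
Step 2: P(H|E) = P(E|H)P(H)/P(E) = 0.2754/0.5196
= 0.53

0.53


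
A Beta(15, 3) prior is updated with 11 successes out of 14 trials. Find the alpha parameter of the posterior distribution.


In the Beta-Binomial conjugate update:
alpha_post = alpha_prior + successes
= 15 + 11
= 26

26


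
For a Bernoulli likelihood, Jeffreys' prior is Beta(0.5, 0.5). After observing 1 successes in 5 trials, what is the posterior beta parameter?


Jeffreys' prior for Bernoulli is Beta(0.5, 0.5).
Posterior is Beta(0.5 + k, 0.5 + n - k).
Posterior beta = 0.5 + (n - k) = 0.5 + 4 = 4.5

4.5
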